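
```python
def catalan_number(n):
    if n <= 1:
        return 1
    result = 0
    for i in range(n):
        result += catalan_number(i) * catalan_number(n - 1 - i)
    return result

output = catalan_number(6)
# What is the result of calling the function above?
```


catalan_number(6)
= sum of catalan_number(i) * catalan_number(6-1-i) for i in 0..5
First compute sub-values bottom-up:
  catalan_number(0) = 1, catalan_number(1) = 1
  catalan_number(2) = 1*1 + 1*1 = 2
  catalan_number(3) = 1*2 + 1*1 + 2*1 = 5
  catalan_number(4) = 1*5 + 1*2 + 2*1 + 5*1 = 14
  catalan_number(5) = 1*14 + 1*5 + 2*2 + 5*1 + 14*1 = 42
Now catalan_number(6):
  catalan_number(0)*catalan_number(5) = 1*42 = 42
  catalan_number(1)*catalan_number(4) = 1*14 = 14
  catalan_number(2)*catalan_number(3) = 2*5 = 10
  catalan_number(3)*catalan_number(2) = 5*2 = 10
  catalan_number(4)*catalan_number(1) = 14*1 = 14
  catalan_number(5)*catalan_number(0) = 42*1 = 42
= 42 + 14 + 10 + 10 + 14 + 42
= 132


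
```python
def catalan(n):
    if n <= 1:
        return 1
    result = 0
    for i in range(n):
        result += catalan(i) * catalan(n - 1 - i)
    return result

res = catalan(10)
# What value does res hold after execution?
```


catalan(10)
= sum of catalan(i) * catalan(10-1-i) for i in 0..9
First compute sub-values bottom-up:
  catalan(0) = 1, catalan(1) = 1
  catalan(2) = 1*1 + 1*1 = 2
  catalan(3) = 1*2 + 1*1 + 2*1 = 5
  catalan(4) = 1*5 + 1*2 + 2*1 + 5*1 = 14
  catalan(5) = 1*14 + 1*5 + 2*2 + 5*1 + 14*1 = 42
  catalan(6) = 1*42 + 1*14 + 2*5 + 5*2 + 14*1 + 42*1 = 132
  catalan(7) = 1*132 + 1*42 + 2*14 + 5*5 + 14*2 + 42*1 + 132*1 = 429
  catalan(8) = 1*429 + 1*132 + 2*42 + 5*14 + 14*5 + 42*2 + 132*1 + 429*1 = 1430
  catalan(9) = 1*1430 + 1*429 + 2*132 + 5*42 + 14*14 + 42*5 + 132*2 + 429*1 + 1430*1 = 4862
Now catalan(10):
  catalan(0)*catalan(9) = 1*4862 = 4862
  catalan(1)*catalan(8) = 1*1430 = 1430
  catalan(2)*catalan(7) = 2*429 = 858
  catalan(3)*catalan(6) = 5*132 = 660
  catalan(4)*catalan(5) = 14*42 = 588
  catalan(5)*catalan(4) = 42*14 = 588
  catalan(6)*catalan(3) = 132*5 = 660
  catalan(7)*catalan(2) = 429*2 = 858
  catalan(8)*catalan(1) = 1430*1 = 1430
  catalan(9)*catalan(0) = 4862*1 = 4862
= 4862 + 1430 + 858 + 660 + 588 + 588 + 660 + 858 + 1430 + 4862
= 16796


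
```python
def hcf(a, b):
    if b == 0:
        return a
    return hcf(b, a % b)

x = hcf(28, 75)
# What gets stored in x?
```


hcf(28, 75)
= hcf(75, 28 % 75) = hcf(75, 28)
= hcf(28, 75 % 28) = hcf(28, 19)
= hcf(19, 28 % 19) = hcf(19, 9)
= hcf(9, 19 % 9) = hcf(9, 1)
= hcf(1, 9 % 1) = hcf(1, 0)
b == 0, return a = 1


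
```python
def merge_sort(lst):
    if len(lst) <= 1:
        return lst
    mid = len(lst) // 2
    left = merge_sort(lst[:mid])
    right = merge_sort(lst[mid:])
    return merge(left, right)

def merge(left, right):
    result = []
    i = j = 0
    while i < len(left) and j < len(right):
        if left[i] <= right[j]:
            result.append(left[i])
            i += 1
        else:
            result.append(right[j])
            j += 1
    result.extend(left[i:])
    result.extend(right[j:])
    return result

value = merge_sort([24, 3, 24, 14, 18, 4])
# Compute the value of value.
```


merge_sort([24, 3, 24, 14, 18, 4])
Split into [24, 3, 24] and [14, 18, 4]
Left sorted: [3, 24, 24]
Right sorted: [4, 14, 18]
Merge [3, 24, 24] and [4, 14, 18]
= [3, 4, 14, 18, 24, 24]


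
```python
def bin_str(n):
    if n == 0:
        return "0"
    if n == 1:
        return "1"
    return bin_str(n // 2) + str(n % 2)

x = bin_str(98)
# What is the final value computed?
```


bin_str(98)
= bin_str(49) + "0"
= bin_str(24) + "1" + "0"
= bin_str(12) + "0" + "1" + "0"
= bin_str(6) + "0" + "0" + "1" + "0"
= bin_str(3) + "0" + "0" + "0" + "1" + "0"
= bin_str(1) + "1" + "0" + "0" + "0" + "1" + "0"
= "1" + "1" + "0" + "0" + "0" + "1" + "0"
= "1100010"


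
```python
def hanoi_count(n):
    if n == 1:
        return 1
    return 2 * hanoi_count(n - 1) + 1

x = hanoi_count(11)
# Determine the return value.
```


hanoi_count(11)
= 2 * hanoi_count(10) + 1
= 2 * (2 * hanoi_count(9) + 1) + 1
= 2 * (2 * (2 * hanoi_count(8) + 1) + 1) + 1
= 2 * (2 * (2 * (2 * hanoi_count(7) + 1) + 1) + 1) + 1
= 2 * (2 * (2 * (2 * (2 * hanoi_count(6) + 1) + 1) + 1) + 1) + 1
= 2 * (2 * (2 * (2 * (2 * (2 * hanoi_count(5) + 1) + 1) + 1) + 1) + 1) + 1
= 2 * (2 * (2 * (2 * (2 * (2 * (2 * hanoi_count(4) + 1) + 1) + 1) + 1) + 1) + 1) + 1
= 2 * (2 * (2 * (2 * (2 * (2 * (2 * (2 * hanoi_count(3) + 1) + 1) + 1) + 1) + 1) + 1) + 1) + 1
= 2 * (2 * (2 * (2 * (2 * (2 * (2 * (2 * (2 * hanoi_count(2) + 1) + 1) + 1) + 1) + 1) + 1) + 1) + 1) + 1
= 2 * (2 * (2 * (2 * (2 * (2 * (2 * (2 * (2 * (2 * hanoi_count(1) + 1) + 1) + 1) + 1) + 1) + 1) + 1) + 1) + 1) + 1
Now compute bottom-up:
hanoi_count(1) = 1
hanoi_count(2) = 2 * 1 + 1 = 3
hanoi_count(3) = 2 * 3 + 1 = 7
hanoi_count(4) = 2 * 7 + 1 = 15
hanoi_count(5) = 2 * 15 + 1 = 31
hanoi_count(6) = 2 * 31 + 1 = 63
hanoi_count(7) = 2 * 63 + 1 = 127
hanoi_count(8) = 2 * 127 + 1 = 255
hanoi_count(9) = 2 * 255 + 1 = 511
hanoi_count(10) = 2 * 511 + 1 = 1023
hanoi_count(11) = 2 * 1023 + 1 = 2047
= 2047


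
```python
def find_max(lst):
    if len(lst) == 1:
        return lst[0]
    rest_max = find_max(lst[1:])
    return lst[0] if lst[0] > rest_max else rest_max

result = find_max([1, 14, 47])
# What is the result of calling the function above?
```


find_max([1, 14, 47])
= compare 1 with find_max([14, 47])
= compare 14 with find_max([47])
Base: find_max([47]) = 47
compare 14 with 47: max = 47
compare 1 with 47: max = 47
= 47


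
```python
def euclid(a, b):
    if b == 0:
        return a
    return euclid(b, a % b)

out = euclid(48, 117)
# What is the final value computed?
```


euclid(48, 117)
= euclid(117, 48 % 117) = euclid(117, 48)
= euclid(48, 117 % 48) = euclid(48, 21)
= euclid(21, 48 % 21) = euclid(21, 6)
= euclid(6, 21 % 6) = euclid(6, 3)
= euclid(3, 6 % 3) = euclid(3, 0)
b == 0, return a = 3


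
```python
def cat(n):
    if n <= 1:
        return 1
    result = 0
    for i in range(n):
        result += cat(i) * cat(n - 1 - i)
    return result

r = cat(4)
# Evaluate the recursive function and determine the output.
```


cat(4)
= sum of cat(i) * cat(4-1-i) for i in 0..3
First compute sub-values bottom-up:
  cat(0) = 1, cat(1) = 1
  cat(2) = 1*1 + 1*1 = 2
  cat(3) = 1*2 + 1*1 + 2*1 = 5
Now cat(4):
  cat(0)*cat(3) = 1*5 = 5
  cat(1)*cat(2) = 1*2 = 2
  cat(2)*cat(1) = 2*1 = 2
  cat(3)*cat(0) = 5*1 = 5
= 5 + 2 + 2 + 5
= 14


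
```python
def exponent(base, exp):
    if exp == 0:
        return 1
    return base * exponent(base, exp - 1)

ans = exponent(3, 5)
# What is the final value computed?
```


exponent(3, 5)
= 3 * exponent(3, 4)
= 3 * 3 * exponent(3, 3)
= 3 * 3 * 3 * exponent(3, 2)
= 3 * 3 * 3 * 3 * exponent(3, 1)
= 3 * 3 * 3 * 3 * 3 * exponent(3, 0)
= 3 * 3 * 3 * 3 * 3 * 1
= 243


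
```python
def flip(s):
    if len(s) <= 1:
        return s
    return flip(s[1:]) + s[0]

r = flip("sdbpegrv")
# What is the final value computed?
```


flip("sdbpegrv")
= flip("dbpegrv") + "s"
= flip("bpegrv") + "d" + "s"
= flip("pegrv") + "b" + "d" + "s"
= flip("egrv") + "p" + "b" + "d" + "s"
= flip("grv") + "e" + "p" + "b" + "d" + "s"
= flip("rv") + "g" + "e" + "p" + "b" + "d" + "s"
= flip("v") + "r" + "g" + "e" + "p" + "b" + "d" + "s"
= "v" + "r" + "g" + "e" + "p" + "b" + "d" + "s"
= "vrgepbds"


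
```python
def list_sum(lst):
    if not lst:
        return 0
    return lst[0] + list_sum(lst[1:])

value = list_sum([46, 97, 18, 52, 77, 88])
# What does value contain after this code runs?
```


list_sum([46, 97, 18, 52, 77, 88])
= 46 + list_sum([97, 18, 52, 77, 88])
= 46 + 97 + list_sum([18, 52, 77, 88])
= 46 + 97 + 18 + list_sum([52, 77, 88])
= 46 + 97 + 18 + 52 + list_sum([77, 88])
= 46 + 97 + 18 + 52 + 77 + list_sum([88])
= 46 + 97 + 18 + 52 + 77 + 88 + list_sum([])
= 46 + 97 + 18 + 52 + 77 + 88 + 0
= 378


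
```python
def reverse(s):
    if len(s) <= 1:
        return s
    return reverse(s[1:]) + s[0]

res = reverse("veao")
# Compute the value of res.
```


reverse("veao")
= reverse("eao") + "v"
= reverse("ao") + "e" + "v"
= reverse("o") + "a" + "e" + "v"
= "o" + "a" + "e" + "v"
= "oaev"


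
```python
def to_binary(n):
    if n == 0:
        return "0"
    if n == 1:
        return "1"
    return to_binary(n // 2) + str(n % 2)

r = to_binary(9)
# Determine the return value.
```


to_binary(9)
= to_binary(4) + "1"
= to_binary(2) + "0" + "1"
= to_binary(1) + "0" + "0" + "1"
= "1" + "0" + "0" + "1"
= "1001"


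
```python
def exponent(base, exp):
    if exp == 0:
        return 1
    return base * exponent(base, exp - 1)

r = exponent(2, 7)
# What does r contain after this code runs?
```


exponent(2, 7)
= 2 * exponent(2, 6)
= 2 * 2 * exponent(2, 5)
= 2 * 2 * 2 * exponent(2, 4)
= 2 * 2 * 2 * 2 * exponent(2, 3)
= 2 * 2 * 2 * 2 * 2 * exponent(2, 2)
= 2 * 2 * 2 * 2 * 2 * 2 * exponent(2, 1)
= 2 * 2 * 2 * 2 * 2 * 2 * 2 * exponent(2, 0)
= 2 * 2 * 2 * 2 * 2 * 2 * 2 * 1
= 128


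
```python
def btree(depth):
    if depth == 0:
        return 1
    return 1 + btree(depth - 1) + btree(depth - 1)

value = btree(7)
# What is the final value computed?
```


btree(7)
= 1 + btree(6) + btree(6)
= 1 + 2 * btree(6)
btree(k) = 2^(k+1) - 1
btree(0) = 1
btree(1) = 3
btree(2) = 7
btree(3) = 15
btree(4) = 31
btree(7) = 2^8 - 1 = 255


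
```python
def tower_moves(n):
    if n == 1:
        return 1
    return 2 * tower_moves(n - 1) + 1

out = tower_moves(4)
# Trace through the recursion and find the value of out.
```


tower_moves(4)
= 2 * tower_moves(3) + 1
= 2 * (2 * tower_moves(2) + 1) + 1
= 2 * (2 * (2 * tower_moves(1) + 1) + 1) + 1
Now compute bottom-up:
tower_moves(1) = 1
tower_moves(2) = 2 * 1 + 1 = 3
tower_moves(3) = 2 * 3 + 1 = 7
tower_moves(4) = 2 * 7 + 1 = 15
= 15


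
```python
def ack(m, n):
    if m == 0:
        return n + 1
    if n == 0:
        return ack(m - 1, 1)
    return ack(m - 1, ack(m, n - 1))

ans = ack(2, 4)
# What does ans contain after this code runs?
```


ack(2, 4)
= ack(1, ack(2, 3))
First compute ack(2, 3) = 9
= ack(1, 9)
= 11


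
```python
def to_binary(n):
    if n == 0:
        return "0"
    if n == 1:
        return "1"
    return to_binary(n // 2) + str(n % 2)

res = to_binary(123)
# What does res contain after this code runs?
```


to_binary(123)
= to_binary(61) + "1"
= to_binary(30) + "1" + "1"
= to_binary(15) + "0" + "1" + "1"
= to_binary(7) + "1" + "0" + "1" + "1"
= to_binary(3) + "1" + "1" + "0" + "1" + "1"
= to_binary(1) + "1" + "1" + "1" + "0" + "1" + "1"
= "1" + "1" + "1" + "1" + "0" + "1" + "1"
= "1111011"


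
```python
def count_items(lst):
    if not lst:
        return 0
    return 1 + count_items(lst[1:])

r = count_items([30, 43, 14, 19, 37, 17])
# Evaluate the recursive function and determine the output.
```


count_items([30, 43, 14, 19, 37, 17])
= 1 + count_items([43, 14, 19, 37, 17])
= 1 + 1 + count_items([14, 19, 37, 17])
= 1 + 1 + 1 + count_items([19, 37, 17])
= 1 + 1 + 1 + 1 + count_items([37, 17])
= 1 + 1 + 1 + 1 + 1 + count_items([17])
= 1 + 1 + 1 + 1 + 1 + 1 + count_items([])
= 1 + 1 + 1 + 1 + 1 + 1 + 0
= 6


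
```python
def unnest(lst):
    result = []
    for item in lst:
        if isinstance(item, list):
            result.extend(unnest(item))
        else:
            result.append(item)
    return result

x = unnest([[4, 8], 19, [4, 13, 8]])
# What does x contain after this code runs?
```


unnest([[4, 8], 19, [4, 13, 8]])
Processing each element:
  [4, 8] is a list -> unnest recursively -> [4, 8]
  19 is not a list -> append 19
  [4, 13, 8] is a list -> unnest recursively -> [4, 13, 8]
= [4, 8, 19, 4, 13, 8]


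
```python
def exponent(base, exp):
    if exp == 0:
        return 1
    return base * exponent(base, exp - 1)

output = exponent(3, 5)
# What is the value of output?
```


exponent(3, 5)
= 3 * exponent(3, 4)
= 3 * 3 * exponent(3, 3)
= 3 * 3 * 3 * exponent(3, 2)
= 3 * 3 * 3 * 3 * exponent(3, 1)
= 3 * 3 * 3 * 3 * 3 * exponent(3, 0)
= 3 * 3 * 3 * 3 * 3 * 1
= 243


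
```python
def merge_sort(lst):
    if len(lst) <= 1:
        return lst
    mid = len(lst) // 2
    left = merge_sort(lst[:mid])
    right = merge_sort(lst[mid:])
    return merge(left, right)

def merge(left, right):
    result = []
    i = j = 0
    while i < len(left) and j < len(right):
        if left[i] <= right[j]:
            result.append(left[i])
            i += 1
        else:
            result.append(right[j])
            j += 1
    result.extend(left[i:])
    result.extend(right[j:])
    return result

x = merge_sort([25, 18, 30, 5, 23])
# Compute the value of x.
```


merge_sort([25, 18, 30, 5, 23])
Split into [25, 18] and [30, 5, 23]
Left sorted: [18, 25]
Right sorted: [5, 23, 30]
Merge [18, 25] and [5, 23, 30]
= [5, 18, 23, 25, 30]


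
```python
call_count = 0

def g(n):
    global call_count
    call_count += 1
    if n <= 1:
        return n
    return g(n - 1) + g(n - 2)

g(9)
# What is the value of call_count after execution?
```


g(9) calls g(8) and g(7); each non-base call branches into two more.
Let C(k) = total number of calls made by g(k), including the call to g(k) itself.
Base cases: C(0) = 1, C(1) = 1
Recurrence: C(k) = 1 + C(k-1) + C(k-2)
  C(2) = 1 + C(1) + C(0) = 1 + 1 + 1 = 3
  C(3) = 1 + C(2) + C(1) = 1 + 3 + 1 = 5
  C(4) = 1 + C(3) + C(2) = 1 + 5 + 3 = 9
  C(5) = 1 + C(4) + C(3) = 1 + 9 + 5 = 15
  C(6) = 1 + C(5) + C(4) = 1 + 15 + 9 = 25
  C(7) = 1 + C(6) + C(5) = 1 + 25 + 15 = 41
  C(8) = 1 + C(7) + C(6) = 1 + 41 + 25 = 67
  C(9) = 1 + C(8) + C(7) = 1 + 67 + 41 = 109
Total calls = C(9) = 109


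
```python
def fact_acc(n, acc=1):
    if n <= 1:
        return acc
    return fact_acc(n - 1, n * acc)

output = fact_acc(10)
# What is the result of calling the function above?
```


fact_acc(10, 1)
= fact_acc(9, 10 * 1) = fact_acc(9, 10)
= fact_acc(8, 9 * 10) = fact_acc(8, 90)
= fact_acc(7, 8 * 90) = fact_acc(7, 720)
= fact_acc(6, 7 * 720) = fact_acc(6, 5040)
= fact_acc(5, 6 * 5040) = fact_acc(5, 30240)
= fact_acc(4, 5 * 30240) = fact_acc(4, 151200)
= fact_acc(3, 4 * 151200) = fact_acc(3, 604800)
= fact_acc(2, 3 * 604800) = fact_acc(2, 1814400)
= fact_acc(1, 2 * 1814400) = fact_acc(1, 3628800)
n <= 1, return acc = 3628800


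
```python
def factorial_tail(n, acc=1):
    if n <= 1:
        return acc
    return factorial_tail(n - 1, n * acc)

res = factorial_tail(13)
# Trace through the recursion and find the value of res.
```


factorial_tail(13, 1)
= factorial_tail(12, 13 * 1) = factorial_tail(12, 13)
= factorial_tail(11, 12 * 13) = factorial_tail(11, 156)
= factorial_tail(10, 11 * 156) = factorial_tail(10, 1716)
= factorial_tail(9, 10 * 1716) = factorial_tail(9, 17160)
= factorial_tail(8, 9 * 17160) = factorial_tail(8, 154440)
= factorial_tail(7, 8 * 154440) = factorial_tail(7, 1235520)
= factorial_tail(6, 7 * 1235520) = factorial_tail(6, 8648640)
= factorial_tail(5, 6 * 8648640) = factorial_tail(5, 51891840)
= factorial_tail(4, 5 * 51891840) = factorial_tail(4, 259459200)
= factorial_tail(3, 4 * 259459200) = factorial_tail(3, 1037836800)
= factorial_tail(2, 3 * 1037836800) = factorial_tail(2, 3113510400)
= factorial_tail(1, 2 * 3113510400) = factorial_tail(1, 6227020800)
n <= 1, return acc = 6227020800


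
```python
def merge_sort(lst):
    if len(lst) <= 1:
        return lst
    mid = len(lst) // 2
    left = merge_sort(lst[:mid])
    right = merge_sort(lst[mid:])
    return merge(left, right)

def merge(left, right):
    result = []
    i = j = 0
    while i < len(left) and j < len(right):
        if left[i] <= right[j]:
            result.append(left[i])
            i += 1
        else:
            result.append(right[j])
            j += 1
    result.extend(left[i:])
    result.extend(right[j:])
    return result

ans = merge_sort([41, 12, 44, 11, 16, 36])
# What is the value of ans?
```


merge_sort([41, 12, 44, 11, 16, 36])
Split into [41, 12, 44] and [11, 16, 36]
Left sorted: [12, 41, 44]
Right sorted: [11, 16, 36]
Merge [12, 41, 44] and [11, 16, 36]
= [11, 12, 16, 36, 41, 44]


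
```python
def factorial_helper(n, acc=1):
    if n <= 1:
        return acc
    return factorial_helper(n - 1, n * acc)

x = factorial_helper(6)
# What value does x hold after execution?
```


factorial_helper(6, 1)
= factorial_helper(5, 6 * 1) = factorial_helper(5, 6)
= factorial_helper(4, 5 * 6) = factorial_helper(4, 30)
= factorial_helper(3, 4 * 30) = factorial_helper(3, 120)
= factorial_helper(2, 3 * 120) = factorial_helper(2, 360)
= factorial_helper(1, 2 * 360) = factorial_helper(1, 720)
n <= 1, return acc = 720


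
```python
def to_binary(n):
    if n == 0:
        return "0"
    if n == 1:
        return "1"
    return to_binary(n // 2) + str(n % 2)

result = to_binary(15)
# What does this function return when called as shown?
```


to_binary(15)
= to_binary(7) + "1"
= to_binary(3) + "1" + "1"
= to_binary(1) + "1" + "1" + "1"
= "1" + "1" + "1" + "1"
= "1111"


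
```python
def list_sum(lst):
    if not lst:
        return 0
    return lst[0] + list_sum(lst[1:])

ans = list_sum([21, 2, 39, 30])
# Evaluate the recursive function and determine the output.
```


list_sum([21, 2, 39, 30])
= 21 + list_sum([2, 39, 30])
= 21 + 2 + list_sum([39, 30])
= 21 + 2 + 39 + list_sum([30])
= 21 + 2 + 39 + 30 + list_sum([])
= 21 + 2 + 39 + 30 + 0
= 92


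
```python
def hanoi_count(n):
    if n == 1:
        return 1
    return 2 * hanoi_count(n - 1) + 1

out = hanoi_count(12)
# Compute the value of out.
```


hanoi_count(12)
= 2 * hanoi_count(11) + 1
= 2 * (2 * hanoi_count(10) + 1) + 1
= 2 * (2 * (2 * hanoi_count(9) + 1) + 1) + 1
= 2 * (2 * (2 * (2 * hanoi_count(8) + 1) + 1) + 1) + 1
= 2 * (2 * (2 * (2 * (2 * hanoi_count(7) + 1) + 1) + 1) + 1) + 1
= 2 * (2 * (2 * (2 * (2 * (2 * hanoi_count(6) + 1) + 1) + 1) + 1) + 1) + 1
= 2 * (2 * (2 * (2 * (2 * (2 * (2 * hanoi_count(5) + 1) + 1) + 1) + 1) + 1) + 1) + 1
= 2 * (2 * (2 * (2 * (2 * (2 * (2 * (2 * hanoi_count(4) + 1) + 1) + 1) + 1) + 1) + 1) + 1) + 1
= 2 * (2 * (2 * (2 * (2 * (2 * (2 * (2 * (2 * hanoi_count(3) + 1) + 1) + 1) + 1) + 1) + 1) + 1) + 1) + 1
= 2 * (2 * (2 * (2 * (2 * (2 * (2 * (2 * (2 * (2 * hanoi_count(2) + 1) + 1) + 1) + 1) + 1) + 1) + 1) + 1) + 1) + 1
= 2 * (2 * (2 * (2 * (2 * (2 * (2 * (2 * (2 * (2 * (2 * hanoi_count(1) + 1) + 1) + 1) + 1) + 1) + 1) + 1) + 1) + 1) + 1) + 1
Now compute bottom-up:
hanoi_count(1) = 1
hanoi_count(2) = 2 * 1 + 1 = 3
hanoi_count(3) = 2 * 3 + 1 = 7
hanoi_count(4) = 2 * 7 + 1 = 15
hanoi_count(5) = 2 * 15 + 1 = 31
hanoi_count(6) = 2 * 31 + 1 = 63
hanoi_count(7) = 2 * 63 + 1 = 127
hanoi_count(8) = 2 * 127 + 1 = 255
hanoi_count(9) = 2 * 255 + 1 = 511
hanoi_count(10) = 2 * 511 + 1 = 1023
hanoi_count(11) = 2 * 1023 + 1 = 2047
hanoi_count(12) = 2 * 2047 + 1 = 4095
= 4095


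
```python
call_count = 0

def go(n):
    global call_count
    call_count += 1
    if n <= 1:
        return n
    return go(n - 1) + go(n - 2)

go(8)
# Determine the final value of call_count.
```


go(8) calls go(7) and go(6); each non-base call branches into two more.
Let C(k) = total number of calls made by go(k), including the call to go(k) itself.
Base cases: C(0) = 1, C(1) = 1
Recurrence: C(k) = 1 + C(k-1) + C(k-2)
  C(2) = 1 + C(1) + C(0) = 1 + 1 + 1 = 3
  C(3) = 1 + C(2) + C(1) = 1 + 3 + 1 = 5
  C(4) = 1 + C(3) + C(2) = 1 + 5 + 3 = 9
  C(5) = 1 + C(4) + C(3) = 1 + 9 + 5 = 15
  C(6) = 1 + C(5) + C(4) = 1 + 15 + 9 = 25
  C(7) = 1 + C(6) + C(5) = 1 + 25 + 15 = 41
  C(8) = 1 + C(7) + C(6) = 1 + 41 + 25 = 67
Total calls = C(8) = 67


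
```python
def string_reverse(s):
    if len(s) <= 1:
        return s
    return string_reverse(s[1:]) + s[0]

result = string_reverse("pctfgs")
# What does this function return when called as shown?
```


string_reverse("pctfgs")
= string_reverse("ctfgs") + "p"
= string_reverse("tfgs") + "c" + "p"
= string_reverse("fgs") + "t" + "c" + "p"
= string_reverse("gs") + "f" + "t" + "c" + "p"
= string_reverse("s") + "g" + "f" + "t" + "c" + "p"
= "s" + "g" + "f" + "t" + "c" + "p"
= "sgftcp"


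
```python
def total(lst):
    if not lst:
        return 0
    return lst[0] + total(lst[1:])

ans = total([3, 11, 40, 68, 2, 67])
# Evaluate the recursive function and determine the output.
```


total([3, 11, 40, 68, 2, 67])
= 3 + total([11, 40, 68, 2, 67])
= 3 + 11 + total([40, 68, 2, 67])
= 3 + 11 + 40 + total([68, 2, 67])
= 3 + 11 + 40 + 68 + total([2, 67])
= 3 + 11 + 40 + 68 + 2 + total([67])
= 3 + 11 + 40 + 68 + 2 + 67 + total([])
= 3 + 11 + 40 + 68 + 2 + 67 + 0
= 191


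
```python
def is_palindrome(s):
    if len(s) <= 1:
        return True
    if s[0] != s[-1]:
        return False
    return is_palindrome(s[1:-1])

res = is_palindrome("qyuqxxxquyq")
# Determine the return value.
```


is_palindrome("qyuqxxxquyq")
"qyuqxxxquyq": s[0]='q' == s[-1]='q' -> is_palindrome("yuqxxxquy")
"yuqxxxquy": s[0]='y' == s[-1]='y' -> is_palindrome("uqxxxqu")
"uqxxxqu": s[0]='u' == s[-1]='u' -> is_palindrome("qxxxq")
"qxxxq": s[0]='q' == s[-1]='q' -> is_palindrome("xxx")
"xxx": s[0]='x' == s[-1]='x' -> is_palindrome("x")
"x": len <= 1 -> True
= True


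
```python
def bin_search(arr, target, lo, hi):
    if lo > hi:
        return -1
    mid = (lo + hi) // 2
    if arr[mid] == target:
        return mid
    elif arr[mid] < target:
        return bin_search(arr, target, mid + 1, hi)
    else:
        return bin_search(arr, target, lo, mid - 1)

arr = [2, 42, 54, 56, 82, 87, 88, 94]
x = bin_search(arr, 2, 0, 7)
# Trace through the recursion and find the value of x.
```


bin_search(arr, 2, 0, 7)
lo=0, hi=7, mid=3, arr[mid]=56
56 > 2, search left half
lo=0, hi=2, mid=1, arr[mid]=42
42 > 2, search left half
lo=0, hi=0, mid=0, arr[mid]=2
arr[0] == 2, found at index 0
= 0


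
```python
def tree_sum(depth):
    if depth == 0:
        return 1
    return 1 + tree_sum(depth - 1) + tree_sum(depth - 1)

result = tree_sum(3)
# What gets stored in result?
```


tree_sum(3)
= 1 + tree_sum(2) + tree_sum(2)
= 1 + 2 * tree_sum(2)
tree_sum(k) = 2^(k+1) - 1
tree_sum(0) = 1
tree_sum(1) = 3
tree_sum(2) = 7
tree_sum(3) = 15
tree_sum(3) = 2^4 - 1 = 15


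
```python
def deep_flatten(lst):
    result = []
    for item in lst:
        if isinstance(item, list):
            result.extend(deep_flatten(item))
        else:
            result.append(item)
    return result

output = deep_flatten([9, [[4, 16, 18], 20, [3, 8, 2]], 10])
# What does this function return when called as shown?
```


deep_flatten([9, [[4, 16, 18], 20, [3, 8, 2]], 10])
Processing each element:
  9 is not a list -> append 9
  [[4, 16, 18], 20, [3, 8, 2]] is a list -> deep_flatten recursively -> [4, 16, 18, 20, 3, 8, 2]
  10 is not a list -> append 10
= [9, 4, 16, 18, 20, 3, 8, 2, 10]


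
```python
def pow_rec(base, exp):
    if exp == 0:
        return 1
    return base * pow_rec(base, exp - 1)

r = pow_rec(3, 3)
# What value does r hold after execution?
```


pow_rec(3, 3)
= 3 * pow_rec(3, 2)
= 3 * 3 * pow_rec(3, 1)
= 3 * 3 * 3 * pow_rec(3, 0)
= 3 * 3 * 3 * 1
= 27


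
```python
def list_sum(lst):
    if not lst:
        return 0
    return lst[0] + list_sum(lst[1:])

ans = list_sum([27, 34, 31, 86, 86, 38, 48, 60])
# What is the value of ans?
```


list_sum([27, 34, 31, 86, 86, 38, 48, 60])
= 27 + list_sum([34, 31, 86, 86, 38, 48, 60])
= 27 + 34 + list_sum([31, 86, 86, 38, 48, 60])
= 27 + 34 + 31 + list_sum([86, 86, 38, 48, 60])
= 27 + 34 + 31 + 86 + list_sum([86, 38, 48, 60])
= 27 + 34 + 31 + 86 + 86 + list_sum([38, 48, 60])
= 27 + 34 + 31 + 86 + 86 + 38 + list_sum([48, 60])
= 27 + 34 + 31 + 86 + 86 + 38 + 48 + list_sum([60])
= 27 + 34 + 31 + 86 + 86 + 38 + 48 + 60 + list_sum([])
= 27 + 34 + 31 + 86 + 86 + 38 + 48 + 60 + 0
= 410


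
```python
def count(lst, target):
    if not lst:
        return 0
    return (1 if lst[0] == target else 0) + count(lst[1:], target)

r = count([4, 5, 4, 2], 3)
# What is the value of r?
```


count([4, 5, 4, 2], 3)
lst[0]=4 != 3: 0 + count([5, 4, 2], 3)
lst[0]=5 != 3: 0 + count([4, 2], 3)
lst[0]=4 != 3: 0 + count([2], 3)
lst[0]=2 != 3: 0 + count([], 3)
= 0


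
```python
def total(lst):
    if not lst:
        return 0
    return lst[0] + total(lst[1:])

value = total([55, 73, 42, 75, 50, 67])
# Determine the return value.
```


total([55, 73, 42, 75, 50, 67])
= 55 + total([73, 42, 75, 50, 67])
= 55 + 73 + total([42, 75, 50, 67])
= 55 + 73 + 42 + total([75, 50, 67])
= 55 + 73 + 42 + 75 + total([50, 67])
= 55 + 73 + 42 + 75 + 50 + total([67])
= 55 + 73 + 42 + 75 + 50 + 67 + total([])
= 55 + 73 + 42 + 75 + 50 + 67 + 0
= 362


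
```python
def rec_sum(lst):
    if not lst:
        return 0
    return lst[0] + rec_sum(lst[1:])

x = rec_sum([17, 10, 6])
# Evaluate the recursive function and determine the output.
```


rec_sum([17, 10, 6])
= 17 + rec_sum([10, 6])
= 17 + 10 + rec_sum([6])
= 17 + 10 + 6 + rec_sum([])
= 17 + 10 + 6 + 0
= 33


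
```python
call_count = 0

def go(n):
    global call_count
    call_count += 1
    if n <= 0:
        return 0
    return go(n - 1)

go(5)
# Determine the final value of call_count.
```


go(5) calls go(4) calls ... calls go(0)
Total calls: 5 + 1 (for base case) = 6


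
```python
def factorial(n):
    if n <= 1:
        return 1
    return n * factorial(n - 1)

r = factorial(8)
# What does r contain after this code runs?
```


factorial(8)
= 8 * factorial(7)
= 8 * 7 * factorial(6)
= 8 * 7 * 6 * factorial(5)
= 8 * 7 * 6 * 5 * factorial(4)
= 8 * 7 * 6 * 5 * 4 * factorial(3)
= 8 * 7 * 6 * 5 * 4 * 3 * factorial(2)
= 8 * 7 * 6 * 5 * 4 * 3 * 2 * factorial(1)
= 8 * 7 * 6 * 5 * 4 * 3 * 2 * 1
= 40320


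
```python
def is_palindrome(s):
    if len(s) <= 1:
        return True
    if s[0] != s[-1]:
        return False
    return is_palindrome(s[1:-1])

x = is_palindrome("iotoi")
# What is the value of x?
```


is_palindrome("iotoi")
"iotoi": s[0]='i' == s[-1]='i' -> is_palindrome("oto")
"oto": s[0]='o' == s[-1]='o' -> is_palindrome("t")
"t": len <= 1 -> True
= True


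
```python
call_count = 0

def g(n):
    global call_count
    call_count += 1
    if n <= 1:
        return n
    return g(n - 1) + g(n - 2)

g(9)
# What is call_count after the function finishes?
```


g(9) calls g(8) and g(7); each non-base call branches into two more.
Let C(k) = total number of calls made by g(k), including the call to g(k) itself.
Base cases: C(0) = 1, C(1) = 1
Recurrence: C(k) = 1 + C(k-1) + C(k-2)
  C(2) = 1 + C(1) + C(0) = 1 + 1 + 1 = 3
  C(3) = 1 + C(2) + C(1) = 1 + 3 + 1 = 5
  C(4) = 1 + C(3) + C(2) = 1 + 5 + 3 = 9
  C(5) = 1 + C(4) + C(3) = 1 + 9 + 5 = 15
  C(6) = 1 + C(5) + C(4) = 1 + 15 + 9 = 25
  C(7) = 1 + C(6) + C(5) = 1 + 25 + 15 = 41
  C(8) = 1 + C(7) + C(6) = 1 + 41 + 25 = 67
  C(9) = 1 + C(8) + C(7) = 1 + 67 + 41 = 109
Total calls = C(9) = 109


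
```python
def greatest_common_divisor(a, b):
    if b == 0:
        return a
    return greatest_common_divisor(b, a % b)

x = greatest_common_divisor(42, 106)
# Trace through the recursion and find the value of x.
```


greatest_common_divisor(42, 106)
= greatest_common_divisor(106, 42 % 106) = greatest_common_divisor(106, 42)
= greatest_common_divisor(42, 106 % 42) = greatest_common_divisor(42, 22)
= greatest_common_divisor(22, 42 % 22) = greatest_common_divisor(22, 20)
= greatest_common_divisor(20, 22 % 20) = greatest_common_divisor(20, 2)
= greatest_common_divisor(2, 20 % 2) = greatest_common_divisor(2, 0)
b == 0, return a = 2


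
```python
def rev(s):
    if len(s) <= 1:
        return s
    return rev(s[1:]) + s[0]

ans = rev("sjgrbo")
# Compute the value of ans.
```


rev("sjgrbo")
= rev("jgrbo") + "s"
= rev("grbo") + "j" + "s"
= rev("rbo") + "g" + "j" + "s"
= rev("bo") + "r" + "g" + "j" + "s"
= rev("o") + "b" + "r" + "g" + "j" + "s"
= "o" + "b" + "r" + "g" + "j" + "s"
= "obrgjs"


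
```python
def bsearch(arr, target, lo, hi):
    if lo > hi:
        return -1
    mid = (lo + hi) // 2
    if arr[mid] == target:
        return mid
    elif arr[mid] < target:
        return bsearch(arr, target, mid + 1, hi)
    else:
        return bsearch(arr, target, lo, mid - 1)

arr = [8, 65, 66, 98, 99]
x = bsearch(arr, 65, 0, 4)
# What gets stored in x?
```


bsearch(arr, 65, 0, 4)
lo=0, hi=4, mid=2, arr[mid]=66
66 > 65, search left half
lo=0, hi=1, mid=0, arr[mid]=8
8 < 65, search right half
lo=1, hi=1, mid=1, arr[mid]=65
arr[1] == 65, found at index 1
= 1


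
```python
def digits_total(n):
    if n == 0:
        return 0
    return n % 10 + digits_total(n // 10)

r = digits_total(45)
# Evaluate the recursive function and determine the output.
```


digits_total(45)
= 5 + digits_total(4)
= 5 + 4 + digits_total(0)
= 5 + 4 + 0
= 9


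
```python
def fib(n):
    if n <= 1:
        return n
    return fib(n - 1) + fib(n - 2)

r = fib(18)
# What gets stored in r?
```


fib(18)
= fib(17) + fib(16)
= (fib(16) + fib(15)) + fib(16)
Computing bottom-up: fib(0)=0, fib(1)=1, fib(2)=1, fib(3)=2, fib(4)=3, fib(5)=5, fib(6)=8, fib(7)=13, fib(8)=21, fib(9)=34, fib(10)=55, fib(11)=89, fib(12)=144, fib(13)=233, fib(14)=377, fib(15)=610, fib(16)=987, fib(17)=1597, fib(18)=2584
= 2584


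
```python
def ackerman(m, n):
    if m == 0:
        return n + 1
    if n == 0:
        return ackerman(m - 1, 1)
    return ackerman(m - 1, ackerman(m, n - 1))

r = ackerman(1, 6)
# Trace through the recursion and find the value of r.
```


ackerman(1, 6)
= ackerman(0, ackerman(1, 5))
First compute ackerman(1, 5) = 7
= ackerman(0, 7)
= 8


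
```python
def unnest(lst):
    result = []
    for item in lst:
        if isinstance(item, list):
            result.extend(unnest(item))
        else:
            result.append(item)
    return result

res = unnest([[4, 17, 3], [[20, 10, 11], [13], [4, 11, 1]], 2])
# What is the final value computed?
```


unnest([[4, 17, 3], [[20, 10, 11], [13], [4, 11, 1]], 2])
Processing each element:
  [4, 17, 3] is a list -> unnest recursively -> [4, 17, 3]
  [[20, 10, 11], [13], [4, 11, 1]] is a list -> unnest recursively -> [20, 10, 11, 13, 4, 11, 1]
  2 is not a list -> append 2
= [4, 17, 3, 20, 10, 11, 13, 4, 11, 1, 2]


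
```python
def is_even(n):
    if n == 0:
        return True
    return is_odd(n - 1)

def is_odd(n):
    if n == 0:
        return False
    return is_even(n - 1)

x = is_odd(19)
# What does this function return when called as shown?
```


is_odd(19)
= is_even(18)
= is_odd(17)
= is_even(16)
= is_odd(15)
= is_even(14)
= is_odd(13)
= is_even(12)
= is_odd(11)
= is_even(10)
= is_odd(9)
= is_even(8)
= is_odd(7)
= is_even(6)
= is_odd(5)
= is_even(4)
= is_odd(3)
= is_even(2)
= is_odd(1)
= is_even(0)
n == 0: return True
= True


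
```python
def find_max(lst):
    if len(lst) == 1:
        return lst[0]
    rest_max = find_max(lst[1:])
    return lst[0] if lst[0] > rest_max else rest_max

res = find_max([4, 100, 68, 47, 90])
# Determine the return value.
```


find_max([4, 100, 68, 47, 90])
= compare 4 with find_max([100, 68, 47, 90])
= compare 100 with find_max([68, 47, 90])
= compare 68 with find_max([47, 90])
= compare 47 with find_max([90])
Base: find_max([90]) = 90
compare 47 with 90: max = 90
compare 68 with 90: max = 90
compare 100 with 90: max = 100
compare 4 with 100: max = 100
= 100


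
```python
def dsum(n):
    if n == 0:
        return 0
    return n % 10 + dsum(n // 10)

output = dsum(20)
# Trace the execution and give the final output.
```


dsum(20)
= 0 + dsum(2)
= 0 + 2 + dsum(0)
= 0 + 2 + 0
= 2


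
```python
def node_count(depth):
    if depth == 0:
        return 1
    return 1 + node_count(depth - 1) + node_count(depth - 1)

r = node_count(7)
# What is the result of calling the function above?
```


node_count(7)
= 1 + node_count(6) + node_count(6)
= 1 + 2 * node_count(6)
node_count(k) = 2^(k+1) - 1
node_count(0) = 1
node_count(1) = 3
node_count(2) = 7
node_count(3) = 15
node_count(4) = 31
node_count(7) = 2^8 - 1 = 255


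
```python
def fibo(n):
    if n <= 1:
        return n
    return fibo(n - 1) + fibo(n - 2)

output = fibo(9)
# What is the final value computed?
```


fibo(9)
= fibo(8) + fibo(7)
= (fibo(7) + fibo(6)) + fibo(7)
Computing bottom-up: fibo(0)=0, fibo(1)=1, fibo(2)=1, fibo(3)=2, fibo(4)=3, fibo(5)=5, fibo(6)=8, fibo(7)=13, fibo(8)=21, fibo(9)=34
= 34


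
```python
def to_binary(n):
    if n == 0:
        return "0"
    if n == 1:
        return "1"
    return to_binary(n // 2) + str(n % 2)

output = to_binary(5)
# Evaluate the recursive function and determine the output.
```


to_binary(5)
= to_binary(2) + "1"
= to_binary(1) + "0" + "1"
= "1" + "0" + "1"
= "101"


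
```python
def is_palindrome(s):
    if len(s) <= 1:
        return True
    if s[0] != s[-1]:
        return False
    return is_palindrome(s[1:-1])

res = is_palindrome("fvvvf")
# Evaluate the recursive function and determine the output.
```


is_palindrome("fvvvf")
"fvvvf": s[0]='f' == s[-1]='f' -> is_palindrome("vvv")
"vvv": s[0]='v' == s[-1]='v' -> is_palindrome("v")
"v": len <= 1 -> True
= True


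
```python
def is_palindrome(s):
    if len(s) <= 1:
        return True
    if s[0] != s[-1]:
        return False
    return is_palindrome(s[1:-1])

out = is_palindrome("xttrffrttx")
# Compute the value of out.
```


is_palindrome("xttrffrttx")
"xttrffrttx": s[0]='x' == s[-1]='x' -> is_palindrome("ttrffrtt")
"ttrffrtt": s[0]='t' == s[-1]='t' -> is_palindrome("trffrt")
"trffrt": s[0]='t' == s[-1]='t' -> is_palindrome("rffr")
"rffr": s[0]='r' == s[-1]='r' -> is_palindrome("ff")
"ff": s[0]='f' == s[-1]='f' -> is_palindrome("")
"": len <= 1 -> True
= True


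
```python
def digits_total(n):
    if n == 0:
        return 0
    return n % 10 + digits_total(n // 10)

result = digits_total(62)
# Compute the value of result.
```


digits_total(62)
= 2 + digits_total(6)
= 2 + 6 + digits_total(0)
= 2 + 6 + 0
= 8


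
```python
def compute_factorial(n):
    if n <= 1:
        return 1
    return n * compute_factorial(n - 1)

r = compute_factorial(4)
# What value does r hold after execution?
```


compute_factorial(4)
= 4 * compute_factorial(3)
= 4 * 3 * compute_factorial(2)
= 4 * 3 * 2 * compute_factorial(1)
= 4 * 3 * 2 * 1
= 24


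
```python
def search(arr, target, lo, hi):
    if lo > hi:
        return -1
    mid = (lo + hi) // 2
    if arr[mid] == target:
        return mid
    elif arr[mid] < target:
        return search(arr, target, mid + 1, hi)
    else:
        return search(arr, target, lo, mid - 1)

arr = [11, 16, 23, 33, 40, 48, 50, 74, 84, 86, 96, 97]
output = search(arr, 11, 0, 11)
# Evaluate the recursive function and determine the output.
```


search(arr, 11, 0, 11)
lo=0, hi=11, mid=5, arr[mid]=48
48 > 11, search left half
lo=0, hi=4, mid=2, arr[mid]=23
23 > 11, search left half
lo=0, hi=1, mid=0, arr[mid]=11
arr[0] == 11, found at index 0
= 0


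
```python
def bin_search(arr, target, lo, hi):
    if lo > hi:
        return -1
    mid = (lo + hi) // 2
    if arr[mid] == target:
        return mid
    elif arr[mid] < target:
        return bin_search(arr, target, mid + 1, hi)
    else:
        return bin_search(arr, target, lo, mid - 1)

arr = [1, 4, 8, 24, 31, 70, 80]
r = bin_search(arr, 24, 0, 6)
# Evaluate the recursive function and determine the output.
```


bin_search(arr, 24, 0, 6)
lo=0, hi=6, mid=3, arr[mid]=24
arr[3] == 24, found at index 3
= 3


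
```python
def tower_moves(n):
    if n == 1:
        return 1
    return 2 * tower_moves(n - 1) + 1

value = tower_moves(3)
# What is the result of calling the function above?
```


tower_moves(3)
= 2 * tower_moves(2) + 1
= 2 * (2 * tower_moves(1) + 1) + 1
Now compute bottom-up:
tower_moves(1) = 1
tower_moves(2) = 2 * 1 + 1 = 3
tower_moves(3) = 2 * 3 + 1 = 7
= 7


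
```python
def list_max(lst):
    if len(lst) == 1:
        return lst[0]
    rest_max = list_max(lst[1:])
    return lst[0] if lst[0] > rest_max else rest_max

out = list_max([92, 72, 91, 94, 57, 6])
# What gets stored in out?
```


list_max([92, 72, 91, 94, 57, 6])
= compare 92 with list_max([72, 91, 94, 57, 6])
= compare 72 with list_max([91, 94, 57, 6])
= compare 91 with list_max([94, 57, 6])
= compare 94 with list_max([57, 6])
= compare 57 with list_max([6])
Base: list_max([6]) = 6
compare 57 with 6: max = 57
compare 94 with 57: max = 94
compare 91 with 94: max = 94
compare 72 with 94: max = 94
compare 92 with 94: max = 94
= 94


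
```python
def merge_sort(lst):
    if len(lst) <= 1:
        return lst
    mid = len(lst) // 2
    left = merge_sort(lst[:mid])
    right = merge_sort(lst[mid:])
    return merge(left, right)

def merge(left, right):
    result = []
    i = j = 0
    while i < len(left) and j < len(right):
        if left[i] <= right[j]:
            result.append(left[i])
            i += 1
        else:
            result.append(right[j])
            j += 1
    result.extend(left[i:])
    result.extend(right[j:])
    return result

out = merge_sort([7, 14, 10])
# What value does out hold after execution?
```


merge_sort([7, 14, 10])
Split into [7] and [14, 10]
Left sorted: [7]
Right sorted: [10, 14]
Merge [7] and [10, 14]
= [7, 10, 14]


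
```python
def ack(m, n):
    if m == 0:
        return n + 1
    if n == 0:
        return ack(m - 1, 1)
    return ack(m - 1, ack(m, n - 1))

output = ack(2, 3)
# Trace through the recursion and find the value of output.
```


ack(2, 3)
= ack(1, ack(2, 2))
First compute ack(2, 2) = 7
= ack(1, 7)
= 9


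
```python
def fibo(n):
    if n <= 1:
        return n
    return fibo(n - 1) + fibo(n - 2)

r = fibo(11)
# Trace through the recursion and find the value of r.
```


fibo(11)
= fibo(10) + fibo(9)
= (fibo(9) + fibo(8)) + fibo(9)
Computing bottom-up: fibo(0)=0, fibo(1)=1, fibo(2)=1, fibo(3)=2, fibo(4)=3, fibo(5)=5, fibo(6)=8, fibo(7)=13, fibo(8)=21, fibo(9)=34, fibo(10)=55, fibo(11)=89
= 89


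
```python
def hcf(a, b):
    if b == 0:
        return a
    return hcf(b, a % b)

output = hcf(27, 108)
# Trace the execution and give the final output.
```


hcf(27, 108)
= hcf(108, 27 % 108) = hcf(108, 27)
= hcf(27, 108 % 27) = hcf(27, 0)
b == 0, return a = 27


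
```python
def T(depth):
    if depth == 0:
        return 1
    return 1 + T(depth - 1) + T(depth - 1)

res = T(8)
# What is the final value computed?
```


T(8)
= 1 + T(7) + T(7)
= 1 + 2 * T(7)
T(k) = 2^(k+1) - 1
T(0) = 1
T(1) = 3
T(2) = 7
T(3) = 15
T(4) = 31
T(8) = 2^9 - 1 = 511


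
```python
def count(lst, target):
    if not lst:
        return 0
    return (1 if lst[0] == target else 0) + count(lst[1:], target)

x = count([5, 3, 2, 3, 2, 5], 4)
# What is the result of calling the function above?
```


count([5, 3, 2, 3, 2, 5], 4)
lst[0]=5 != 4: 0 + count([3, 2, 3, 2, 5], 4)
lst[0]=3 != 4: 0 + count([2, 3, 2, 5], 4)
lst[0]=2 != 4: 0 + count([3, 2, 5], 4)
lst[0]=3 != 4: 0 + count([2, 5], 4)
lst[0]=2 != 4: 0 + count([5], 4)
lst[0]=5 != 4: 0 + count([], 4)
= 0


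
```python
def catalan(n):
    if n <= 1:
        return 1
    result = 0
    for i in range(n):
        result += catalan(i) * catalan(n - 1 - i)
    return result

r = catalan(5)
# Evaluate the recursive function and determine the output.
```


catalan(5)
= sum of catalan(i) * catalan(5-1-i) for i in 0..4
First compute sub-values bottom-up:
  catalan(0) = 1, catalan(1) = 1
  catalan(2) = 1*1 + 1*1 = 2
  catalan(3) = 1*2 + 1*1 + 2*1 = 5
  catalan(4) = 1*5 + 1*2 + 2*1 + 5*1 = 14
Now catalan(5):
  catalan(0)*catalan(4) = 1*14 = 14
  catalan(1)*catalan(3) = 1*5 = 5
  catalan(2)*catalan(2) = 2*2 = 4
  catalan(3)*catalan(1) = 5*1 = 5
  catalan(4)*catalan(0) = 14*1 = 14
= 14 + 5 + 4 + 5 + 14
= 42


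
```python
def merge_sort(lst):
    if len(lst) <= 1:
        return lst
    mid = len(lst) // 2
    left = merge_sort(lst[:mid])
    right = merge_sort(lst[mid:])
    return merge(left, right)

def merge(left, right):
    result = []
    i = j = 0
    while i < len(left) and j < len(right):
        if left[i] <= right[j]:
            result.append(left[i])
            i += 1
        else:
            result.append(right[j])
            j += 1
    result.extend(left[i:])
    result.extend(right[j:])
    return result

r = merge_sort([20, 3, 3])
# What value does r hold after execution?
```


merge_sort([20, 3, 3])
Split into [20] and [3, 3]
Left sorted: [20]
Right sorted: [3, 3]
Merge [20] and [3, 3]
= [3, 3, 20]
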